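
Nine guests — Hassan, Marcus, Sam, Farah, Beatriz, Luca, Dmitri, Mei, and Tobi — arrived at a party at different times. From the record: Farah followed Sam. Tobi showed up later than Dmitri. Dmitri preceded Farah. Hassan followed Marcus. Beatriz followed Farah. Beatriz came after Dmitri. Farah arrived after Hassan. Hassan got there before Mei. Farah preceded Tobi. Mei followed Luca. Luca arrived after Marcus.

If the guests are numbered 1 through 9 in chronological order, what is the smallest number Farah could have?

5

Dmitri, Hassan, Marcus, and Sam must all come before Farah — 4 forced predecessors.
Nothing else is forced ahead of Farah, so their earliest slot is position 4 + 1 = 5.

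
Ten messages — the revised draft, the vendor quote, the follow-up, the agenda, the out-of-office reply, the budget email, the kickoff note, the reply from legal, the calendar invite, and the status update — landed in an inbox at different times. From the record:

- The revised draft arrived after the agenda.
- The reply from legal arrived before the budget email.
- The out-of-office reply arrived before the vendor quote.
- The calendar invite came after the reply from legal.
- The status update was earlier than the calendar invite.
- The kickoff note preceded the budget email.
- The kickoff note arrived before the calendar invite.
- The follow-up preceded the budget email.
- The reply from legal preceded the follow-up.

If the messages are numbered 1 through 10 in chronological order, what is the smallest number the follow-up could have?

The reply from legal must come before the follow-up — 1 forced predecessor.
Nothing else is forced ahead of the follow-up, so its earliest slot is position 1 + 1 = 2.

2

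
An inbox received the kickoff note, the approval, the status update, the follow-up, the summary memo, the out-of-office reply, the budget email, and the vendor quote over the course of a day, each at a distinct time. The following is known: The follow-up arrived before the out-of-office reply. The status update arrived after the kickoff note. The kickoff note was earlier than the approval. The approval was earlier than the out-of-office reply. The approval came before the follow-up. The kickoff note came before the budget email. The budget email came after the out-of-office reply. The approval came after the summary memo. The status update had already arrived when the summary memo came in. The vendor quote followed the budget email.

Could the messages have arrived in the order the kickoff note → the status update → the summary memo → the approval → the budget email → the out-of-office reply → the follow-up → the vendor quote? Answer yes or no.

no

The constraints require the out-of-office reply before the budget email, but in the proposed sequence the budget email appears ahead of the out-of-office reply. That one violation is enough.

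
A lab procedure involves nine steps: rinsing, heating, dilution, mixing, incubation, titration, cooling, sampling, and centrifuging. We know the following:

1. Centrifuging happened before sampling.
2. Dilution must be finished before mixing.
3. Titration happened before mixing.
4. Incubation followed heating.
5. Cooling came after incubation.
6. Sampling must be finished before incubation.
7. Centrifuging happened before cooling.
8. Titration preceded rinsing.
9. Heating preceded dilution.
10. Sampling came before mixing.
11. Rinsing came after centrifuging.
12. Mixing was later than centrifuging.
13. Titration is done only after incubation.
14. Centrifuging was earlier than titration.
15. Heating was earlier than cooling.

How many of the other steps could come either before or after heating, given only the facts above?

Forced after heating: cooling, dilution, incubation, mixing, rinsing, and titration.
That leaves centrifuging and sampling with no forced order relative to heating — 2.

2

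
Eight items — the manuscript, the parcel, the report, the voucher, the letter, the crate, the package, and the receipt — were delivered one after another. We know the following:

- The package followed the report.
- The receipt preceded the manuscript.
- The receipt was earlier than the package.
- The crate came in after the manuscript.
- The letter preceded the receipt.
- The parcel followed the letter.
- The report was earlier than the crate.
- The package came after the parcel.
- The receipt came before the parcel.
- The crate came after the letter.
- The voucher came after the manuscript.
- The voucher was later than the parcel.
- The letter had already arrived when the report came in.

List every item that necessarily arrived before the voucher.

Directly stated before the voucher: the manuscript and the parcel.
The letter reaches the voucher via the letter → the parcel → the voucher.
The receipt reaches the voucher via the receipt → the manuscript → the voucher.

the letter, the manuscript, the parcel, the receipt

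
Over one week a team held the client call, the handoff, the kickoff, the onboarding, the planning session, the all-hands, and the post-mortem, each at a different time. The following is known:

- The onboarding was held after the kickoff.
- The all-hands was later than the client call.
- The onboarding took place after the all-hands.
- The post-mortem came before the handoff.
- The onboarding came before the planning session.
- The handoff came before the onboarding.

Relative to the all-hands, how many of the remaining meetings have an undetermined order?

Forced before the all-hands: the client call; forced after the all-hands: the onboarding and the planning session.
That leaves the handoff, the kickoff, and the post-mortem with no forced order relative to the all-hands — 3.

3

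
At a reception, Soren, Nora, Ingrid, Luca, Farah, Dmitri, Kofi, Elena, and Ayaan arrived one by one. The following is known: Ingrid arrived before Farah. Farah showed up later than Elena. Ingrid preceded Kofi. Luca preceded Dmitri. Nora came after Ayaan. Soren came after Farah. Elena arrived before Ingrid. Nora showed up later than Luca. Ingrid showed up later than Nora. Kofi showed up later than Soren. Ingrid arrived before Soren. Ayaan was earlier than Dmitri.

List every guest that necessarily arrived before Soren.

Ayaan, Elena, Farah, Ingrid, Luca, Nora

Directly stated before Soren: Farah and Ingrid.
Ayaan reaches Soren via Ayaan → Nora → Ingrid → Soren.
Elena reaches Soren via Elena → Farah → Soren.
Luca reaches Soren via Luca → Nora → Ingrid → Soren.
Likewise Nora reaches Soren by chaining the stated constraints.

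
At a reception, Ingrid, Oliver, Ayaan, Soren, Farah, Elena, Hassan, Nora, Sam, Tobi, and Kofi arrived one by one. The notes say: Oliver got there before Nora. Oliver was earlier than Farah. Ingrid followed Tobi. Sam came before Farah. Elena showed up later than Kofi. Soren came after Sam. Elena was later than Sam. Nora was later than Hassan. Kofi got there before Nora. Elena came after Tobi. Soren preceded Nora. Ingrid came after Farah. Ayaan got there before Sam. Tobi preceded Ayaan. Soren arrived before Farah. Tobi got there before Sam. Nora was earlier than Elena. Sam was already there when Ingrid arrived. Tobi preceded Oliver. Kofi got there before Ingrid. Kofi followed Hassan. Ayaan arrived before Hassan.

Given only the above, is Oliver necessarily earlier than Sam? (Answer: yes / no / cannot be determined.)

No chain of stated constraints runs from Oliver to Sam, and none runs from Sam to Oliver either.
So the relative order of Oliver and Sam is not fixed by the given facts.

cannot be determined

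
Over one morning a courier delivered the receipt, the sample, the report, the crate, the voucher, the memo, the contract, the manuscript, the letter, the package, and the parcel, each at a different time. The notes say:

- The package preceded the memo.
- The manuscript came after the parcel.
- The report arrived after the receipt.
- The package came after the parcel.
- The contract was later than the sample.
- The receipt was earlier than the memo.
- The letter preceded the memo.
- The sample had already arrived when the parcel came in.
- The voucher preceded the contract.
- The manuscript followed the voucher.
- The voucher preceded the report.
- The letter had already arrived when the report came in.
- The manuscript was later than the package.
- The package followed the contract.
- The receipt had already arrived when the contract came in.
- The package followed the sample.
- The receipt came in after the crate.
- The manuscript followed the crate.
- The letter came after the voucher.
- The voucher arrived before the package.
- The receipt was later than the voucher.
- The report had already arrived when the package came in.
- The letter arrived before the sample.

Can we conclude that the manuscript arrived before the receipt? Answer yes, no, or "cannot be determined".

no

Tracing the constraints gives the receipt → the report → the package → the manuscript, so the receipt must come before the manuscript.
That means the manuscript cannot be before the receipt.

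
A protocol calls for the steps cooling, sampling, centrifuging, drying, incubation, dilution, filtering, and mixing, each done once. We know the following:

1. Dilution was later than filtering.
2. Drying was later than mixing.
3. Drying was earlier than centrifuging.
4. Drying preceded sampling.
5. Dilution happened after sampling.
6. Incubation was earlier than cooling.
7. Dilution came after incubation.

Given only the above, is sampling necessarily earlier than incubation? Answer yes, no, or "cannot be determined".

No chain of stated constraints runs from sampling to incubation, and none runs from incubation to sampling either.
So the relative order of sampling and incubation is not fixed by the given facts.

cannot be determined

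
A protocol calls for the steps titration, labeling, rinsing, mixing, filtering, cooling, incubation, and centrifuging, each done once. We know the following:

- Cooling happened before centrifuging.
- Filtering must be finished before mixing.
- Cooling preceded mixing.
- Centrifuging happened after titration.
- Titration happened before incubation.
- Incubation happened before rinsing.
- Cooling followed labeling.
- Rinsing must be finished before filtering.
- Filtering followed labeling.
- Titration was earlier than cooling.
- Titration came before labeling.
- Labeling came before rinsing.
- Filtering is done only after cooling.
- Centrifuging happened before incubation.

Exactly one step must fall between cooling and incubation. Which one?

Tracing the constraints gives cooling → centrifuging → incubation, so centrifuging sits after cooling and before incubation.
No other step is forced both after cooling and before incubation.

centrifuging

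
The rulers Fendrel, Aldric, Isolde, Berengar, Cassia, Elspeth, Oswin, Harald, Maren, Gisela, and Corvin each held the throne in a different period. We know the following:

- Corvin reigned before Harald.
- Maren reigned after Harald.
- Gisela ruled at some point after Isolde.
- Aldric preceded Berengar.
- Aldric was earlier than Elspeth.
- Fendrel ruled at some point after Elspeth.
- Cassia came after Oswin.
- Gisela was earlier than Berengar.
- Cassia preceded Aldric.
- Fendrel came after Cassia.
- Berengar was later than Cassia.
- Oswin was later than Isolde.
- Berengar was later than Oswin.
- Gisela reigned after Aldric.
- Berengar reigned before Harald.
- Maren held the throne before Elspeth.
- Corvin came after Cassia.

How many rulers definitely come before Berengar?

5

Directly stated before Berengar: Aldric, Cassia, Gisela, and Oswin.
Isolde reaches Berengar via Isolde → Oswin → Berengar.
That's Aldric, Cassia, Gisela, Isolde, and Oswin — 5 in all.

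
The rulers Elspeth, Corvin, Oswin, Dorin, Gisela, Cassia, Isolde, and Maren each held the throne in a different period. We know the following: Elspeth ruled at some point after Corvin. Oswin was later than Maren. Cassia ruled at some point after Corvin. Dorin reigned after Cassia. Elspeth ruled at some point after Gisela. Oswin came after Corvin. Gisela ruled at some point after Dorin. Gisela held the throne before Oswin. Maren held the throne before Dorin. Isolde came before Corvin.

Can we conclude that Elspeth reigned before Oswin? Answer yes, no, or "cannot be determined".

No chain of stated constraints runs from Elspeth to Oswin, and none runs from Oswin to Elspeth either.
So the relative order of Elspeth and Oswin is not fixed by the given facts.

cannot be determined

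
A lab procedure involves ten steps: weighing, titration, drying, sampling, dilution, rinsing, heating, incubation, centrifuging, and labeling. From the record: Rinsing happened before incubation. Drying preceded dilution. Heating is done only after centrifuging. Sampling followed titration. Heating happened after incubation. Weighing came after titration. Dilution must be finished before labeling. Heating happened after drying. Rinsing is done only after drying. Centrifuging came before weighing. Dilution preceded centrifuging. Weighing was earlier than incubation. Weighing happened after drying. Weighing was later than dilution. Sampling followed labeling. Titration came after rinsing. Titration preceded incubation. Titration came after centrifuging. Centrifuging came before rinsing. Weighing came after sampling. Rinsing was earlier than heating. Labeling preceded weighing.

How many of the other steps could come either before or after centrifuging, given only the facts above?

1

Forced before centrifuging: dilution and drying; forced after centrifuging: heating, incubation, rinsing, sampling, titration, and weighing.
That leaves labeling with no forced order relative to centrifuging — 1.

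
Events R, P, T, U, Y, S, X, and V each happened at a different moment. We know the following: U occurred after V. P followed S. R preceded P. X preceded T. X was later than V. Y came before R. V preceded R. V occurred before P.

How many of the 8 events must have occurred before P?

4

Directly stated before P: R, S, and V.
Y reaches P via Y → R → P.
No chain forces T (or any of the others) ahead of P.
That's R, S, V, and Y — 4 in all.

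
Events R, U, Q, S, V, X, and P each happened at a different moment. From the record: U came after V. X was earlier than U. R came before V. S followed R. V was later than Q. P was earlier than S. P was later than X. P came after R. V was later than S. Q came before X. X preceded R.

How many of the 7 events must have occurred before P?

3

Directly stated before P: R and X.
Q reaches P via Q → X → P.
No chain forces V (or any of the others) ahead of P.
That's Q, R, and X — 3 in all.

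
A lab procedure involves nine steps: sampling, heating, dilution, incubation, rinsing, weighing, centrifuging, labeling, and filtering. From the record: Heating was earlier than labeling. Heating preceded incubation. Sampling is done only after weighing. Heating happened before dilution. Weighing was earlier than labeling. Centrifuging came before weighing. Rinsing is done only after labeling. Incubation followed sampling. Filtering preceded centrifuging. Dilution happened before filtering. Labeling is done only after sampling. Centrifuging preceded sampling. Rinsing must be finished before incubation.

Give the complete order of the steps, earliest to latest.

heating, dilution, filtering, centrifuging, weighing, sampling, labeling, rinsing, incubation

The constraints fix every adjacent pair, so only one ordering works:
heating → dilution → filtering → centrifuging → weighing → sampling → labeling → rinsing → incubation.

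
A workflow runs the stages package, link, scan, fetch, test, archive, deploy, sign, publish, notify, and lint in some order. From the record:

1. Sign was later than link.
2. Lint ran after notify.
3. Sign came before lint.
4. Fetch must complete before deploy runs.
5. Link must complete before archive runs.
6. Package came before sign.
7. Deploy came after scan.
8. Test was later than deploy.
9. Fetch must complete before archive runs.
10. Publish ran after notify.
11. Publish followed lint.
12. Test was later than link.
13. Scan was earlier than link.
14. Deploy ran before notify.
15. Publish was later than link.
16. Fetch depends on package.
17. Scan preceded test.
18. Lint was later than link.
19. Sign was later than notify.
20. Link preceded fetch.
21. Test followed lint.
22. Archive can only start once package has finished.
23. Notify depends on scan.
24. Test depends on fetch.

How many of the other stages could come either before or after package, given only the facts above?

2

Forced after package: archive, deploy, fetch, lint, notify, publish, sign, and test.
That leaves link and scan with no forced order relative to package — 2.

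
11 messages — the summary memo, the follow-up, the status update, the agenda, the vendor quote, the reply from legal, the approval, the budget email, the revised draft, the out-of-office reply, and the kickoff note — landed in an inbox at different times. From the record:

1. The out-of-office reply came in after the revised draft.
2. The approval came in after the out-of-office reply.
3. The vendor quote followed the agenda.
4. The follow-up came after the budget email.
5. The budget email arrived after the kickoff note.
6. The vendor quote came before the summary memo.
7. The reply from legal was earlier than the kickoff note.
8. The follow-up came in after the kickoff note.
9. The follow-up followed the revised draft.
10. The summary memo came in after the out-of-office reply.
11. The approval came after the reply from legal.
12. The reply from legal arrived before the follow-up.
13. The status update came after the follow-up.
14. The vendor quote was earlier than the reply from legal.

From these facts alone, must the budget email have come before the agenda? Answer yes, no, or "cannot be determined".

no

Tracing the constraints gives the agenda → the vendor quote → the reply from legal → the kickoff note → the budget email, so the agenda must come before the budget email.
That means the budget email cannot be before the agenda.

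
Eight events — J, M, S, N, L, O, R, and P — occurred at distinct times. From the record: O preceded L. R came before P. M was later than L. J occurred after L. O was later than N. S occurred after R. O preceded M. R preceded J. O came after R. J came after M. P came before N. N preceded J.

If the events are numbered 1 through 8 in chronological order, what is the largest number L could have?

6

L must come before J and M — 2 events forced after it.
Everything else can be placed before L in some valid order, so L can sit as late as position 8 − 2 = 6.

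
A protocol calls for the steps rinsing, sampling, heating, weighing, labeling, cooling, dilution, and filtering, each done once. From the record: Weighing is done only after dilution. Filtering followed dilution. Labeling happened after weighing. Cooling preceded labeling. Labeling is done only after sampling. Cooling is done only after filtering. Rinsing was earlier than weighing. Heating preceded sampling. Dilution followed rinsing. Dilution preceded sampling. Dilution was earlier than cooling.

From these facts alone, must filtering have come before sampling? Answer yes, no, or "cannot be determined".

cannot be determined

No chain of stated constraints runs from filtering to sampling, and none runs from sampling to filtering either.
So the relative order of filtering and sampling is not fixed by the given facts.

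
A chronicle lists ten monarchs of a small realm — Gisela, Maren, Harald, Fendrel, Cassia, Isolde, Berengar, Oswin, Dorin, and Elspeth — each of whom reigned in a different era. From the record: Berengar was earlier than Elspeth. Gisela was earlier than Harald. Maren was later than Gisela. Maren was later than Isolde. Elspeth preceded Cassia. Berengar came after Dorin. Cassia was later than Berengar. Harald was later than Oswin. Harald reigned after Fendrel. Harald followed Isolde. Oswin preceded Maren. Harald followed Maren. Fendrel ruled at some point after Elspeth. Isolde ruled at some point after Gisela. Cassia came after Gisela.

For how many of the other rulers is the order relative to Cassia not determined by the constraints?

Forced before Cassia: Berengar, Dorin, Elspeth, and Gisela.
That leaves Fendrel, Harald, Isolde, Maren, and Oswin with no forced order relative to Cassia — 5.

5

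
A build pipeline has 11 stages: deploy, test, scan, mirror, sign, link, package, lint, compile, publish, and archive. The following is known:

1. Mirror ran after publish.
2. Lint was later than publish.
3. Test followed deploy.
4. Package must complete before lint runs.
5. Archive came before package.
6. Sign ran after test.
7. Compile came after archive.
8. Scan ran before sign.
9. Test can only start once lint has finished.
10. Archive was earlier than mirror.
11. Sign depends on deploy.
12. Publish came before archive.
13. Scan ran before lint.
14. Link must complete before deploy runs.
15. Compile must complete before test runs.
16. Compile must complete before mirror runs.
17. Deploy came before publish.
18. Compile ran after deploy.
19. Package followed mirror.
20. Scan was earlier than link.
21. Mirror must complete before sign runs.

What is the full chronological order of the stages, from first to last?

scan, link, deploy, publish, archive, compile, mirror, package, lint, test, sign

The constraints fix every adjacent pair, so only one ordering works:
scan → link → deploy → publish → archive → compile → mirror → package → lint → test → sign.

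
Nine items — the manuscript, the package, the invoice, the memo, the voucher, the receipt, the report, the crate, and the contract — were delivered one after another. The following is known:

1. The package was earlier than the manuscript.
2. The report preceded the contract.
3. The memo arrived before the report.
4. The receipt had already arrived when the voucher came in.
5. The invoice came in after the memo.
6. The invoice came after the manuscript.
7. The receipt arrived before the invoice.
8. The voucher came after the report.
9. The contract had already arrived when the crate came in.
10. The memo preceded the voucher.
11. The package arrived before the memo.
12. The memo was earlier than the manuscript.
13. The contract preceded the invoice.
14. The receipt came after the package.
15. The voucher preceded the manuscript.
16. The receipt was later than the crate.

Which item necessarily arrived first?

the package

The package has a chain of constraints placing it before every other item, so the package must be first.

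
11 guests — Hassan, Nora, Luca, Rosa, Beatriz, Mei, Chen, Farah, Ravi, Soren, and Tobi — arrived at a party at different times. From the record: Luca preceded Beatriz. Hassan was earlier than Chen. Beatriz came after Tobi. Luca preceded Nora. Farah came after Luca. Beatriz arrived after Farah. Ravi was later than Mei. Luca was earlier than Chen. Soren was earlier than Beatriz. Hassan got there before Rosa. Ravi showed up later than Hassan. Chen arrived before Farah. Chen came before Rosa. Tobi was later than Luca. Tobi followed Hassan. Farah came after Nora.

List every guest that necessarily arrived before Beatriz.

Chen, Farah, Hassan, Luca, Nora, Soren, Tobi

Directly stated before Beatriz: Farah, Luca, Soren, and Tobi.
Chen reaches Beatriz via Chen → Farah → Beatriz.
Hassan reaches Beatriz via Hassan → Tobi → Beatriz.
Nora reaches Beatriz via Nora → Farah → Beatriz.
No chain forces Rosa (or any of the others) ahead of Beatriz.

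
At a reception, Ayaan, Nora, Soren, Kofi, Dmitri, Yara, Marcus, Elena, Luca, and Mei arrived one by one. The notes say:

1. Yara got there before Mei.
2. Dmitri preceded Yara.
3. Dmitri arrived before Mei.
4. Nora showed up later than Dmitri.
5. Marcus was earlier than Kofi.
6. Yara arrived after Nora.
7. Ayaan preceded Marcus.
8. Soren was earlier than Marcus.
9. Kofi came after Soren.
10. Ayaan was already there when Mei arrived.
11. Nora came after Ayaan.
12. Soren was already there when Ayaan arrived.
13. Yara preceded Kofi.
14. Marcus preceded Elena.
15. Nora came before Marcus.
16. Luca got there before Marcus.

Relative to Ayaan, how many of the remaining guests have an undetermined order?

2

Forced before Ayaan: Soren; forced after Ayaan: Elena, Kofi, Marcus, Mei, Nora, and Yara.
That leaves Dmitri and Luca with no forced order relative to Ayaan — 2.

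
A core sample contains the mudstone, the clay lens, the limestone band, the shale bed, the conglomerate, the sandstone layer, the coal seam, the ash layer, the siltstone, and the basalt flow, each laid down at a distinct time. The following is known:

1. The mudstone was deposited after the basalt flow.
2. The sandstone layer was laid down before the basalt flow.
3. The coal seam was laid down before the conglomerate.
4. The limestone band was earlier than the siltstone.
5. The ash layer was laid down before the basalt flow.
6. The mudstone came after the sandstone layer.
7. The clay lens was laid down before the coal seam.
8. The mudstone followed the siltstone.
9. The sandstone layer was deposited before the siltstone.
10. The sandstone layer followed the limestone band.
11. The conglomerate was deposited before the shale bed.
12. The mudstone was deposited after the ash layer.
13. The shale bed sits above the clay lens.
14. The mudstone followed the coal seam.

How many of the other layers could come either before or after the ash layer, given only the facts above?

7

Forced after the ash layer: the basalt flow and the mudstone.
That leaves the clay lens, the coal seam, the conglomerate, the limestone band, the sandstone layer, the shale bed, and the siltstone with no forced order relative to the ash layer — 7.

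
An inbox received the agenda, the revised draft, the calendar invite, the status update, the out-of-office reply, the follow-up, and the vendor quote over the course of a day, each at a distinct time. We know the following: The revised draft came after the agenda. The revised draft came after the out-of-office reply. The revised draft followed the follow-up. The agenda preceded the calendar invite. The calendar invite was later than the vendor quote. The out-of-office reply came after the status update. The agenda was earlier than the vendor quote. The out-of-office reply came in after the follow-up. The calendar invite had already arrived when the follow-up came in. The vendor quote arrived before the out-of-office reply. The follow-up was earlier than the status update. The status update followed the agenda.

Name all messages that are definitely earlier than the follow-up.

the agenda, the calendar invite, the vendor quote

Directly stated before the follow-up: the calendar invite.
The agenda reaches the follow-up via the agenda → the calendar invite → the follow-up.
The vendor quote reaches the follow-up via the vendor quote → the calendar invite → the follow-up.
No chain forces the revised draft (or any of the others) ahead of the follow-up.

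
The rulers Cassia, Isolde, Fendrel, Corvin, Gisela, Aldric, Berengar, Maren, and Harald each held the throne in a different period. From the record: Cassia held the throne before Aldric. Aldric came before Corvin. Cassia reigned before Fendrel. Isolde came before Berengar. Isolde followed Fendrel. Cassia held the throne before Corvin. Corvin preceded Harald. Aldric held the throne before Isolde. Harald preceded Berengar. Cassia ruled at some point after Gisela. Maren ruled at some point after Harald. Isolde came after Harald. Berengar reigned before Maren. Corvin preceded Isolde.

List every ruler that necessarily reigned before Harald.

Aldric, Cassia, Corvin, Gisela

Directly stated before Harald: Corvin.
Aldric reaches Harald via Aldric → Corvin → Harald.
Cassia reaches Harald via Cassia → Corvin → Harald.
Gisela reaches Harald via Gisela → Cassia → Corvin → Harald.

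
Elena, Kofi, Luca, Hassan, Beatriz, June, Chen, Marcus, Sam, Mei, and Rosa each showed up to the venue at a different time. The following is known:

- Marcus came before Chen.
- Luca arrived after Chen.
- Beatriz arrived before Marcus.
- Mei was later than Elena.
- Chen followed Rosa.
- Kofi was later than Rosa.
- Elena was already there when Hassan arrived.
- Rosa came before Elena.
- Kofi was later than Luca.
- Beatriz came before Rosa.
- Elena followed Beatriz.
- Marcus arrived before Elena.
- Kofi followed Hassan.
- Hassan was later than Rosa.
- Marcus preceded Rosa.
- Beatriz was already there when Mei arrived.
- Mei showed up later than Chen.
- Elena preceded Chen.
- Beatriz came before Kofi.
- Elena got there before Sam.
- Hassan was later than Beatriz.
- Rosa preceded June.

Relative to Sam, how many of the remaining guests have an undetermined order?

6

Forced before Sam: Beatriz, Elena, Marcus, and Rosa.
That leaves Chen, Hassan, June, Kofi, Luca, and Mei with no forced order relative to Sam — 6.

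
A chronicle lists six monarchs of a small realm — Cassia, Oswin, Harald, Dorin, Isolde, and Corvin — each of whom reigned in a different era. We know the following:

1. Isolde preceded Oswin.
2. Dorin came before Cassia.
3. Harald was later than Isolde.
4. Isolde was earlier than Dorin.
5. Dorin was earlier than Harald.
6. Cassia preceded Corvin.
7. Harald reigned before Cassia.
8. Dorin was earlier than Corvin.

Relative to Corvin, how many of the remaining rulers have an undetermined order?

Forced before Corvin: Cassia, Dorin, Harald, and Isolde.
That leaves Oswin with no forced order relative to Corvin — 1.

1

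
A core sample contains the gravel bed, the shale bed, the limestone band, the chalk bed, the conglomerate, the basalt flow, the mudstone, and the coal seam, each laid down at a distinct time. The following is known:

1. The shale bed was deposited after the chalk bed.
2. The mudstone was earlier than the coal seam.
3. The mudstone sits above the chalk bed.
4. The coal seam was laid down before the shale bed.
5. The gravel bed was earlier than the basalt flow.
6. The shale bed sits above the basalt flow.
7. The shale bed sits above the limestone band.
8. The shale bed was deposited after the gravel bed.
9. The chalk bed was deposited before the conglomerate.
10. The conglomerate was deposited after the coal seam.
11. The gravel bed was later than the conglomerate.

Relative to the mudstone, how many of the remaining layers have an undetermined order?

1

Forced before the mudstone: the chalk bed; forced after the mudstone: the basalt flow, the coal seam, the conglomerate, the gravel bed, and the shale bed.
That leaves the limestone band with no forced order relative to the mudstone — 1.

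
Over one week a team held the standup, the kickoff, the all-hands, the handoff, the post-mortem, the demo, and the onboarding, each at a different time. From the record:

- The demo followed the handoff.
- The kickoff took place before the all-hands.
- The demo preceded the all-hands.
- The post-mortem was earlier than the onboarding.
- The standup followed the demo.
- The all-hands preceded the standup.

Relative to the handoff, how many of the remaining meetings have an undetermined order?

3

Forced after the handoff: the all-hands, the demo, and the standup.
That leaves the kickoff, the onboarding, and the post-mortem with no forced order relative to the handoff — 3.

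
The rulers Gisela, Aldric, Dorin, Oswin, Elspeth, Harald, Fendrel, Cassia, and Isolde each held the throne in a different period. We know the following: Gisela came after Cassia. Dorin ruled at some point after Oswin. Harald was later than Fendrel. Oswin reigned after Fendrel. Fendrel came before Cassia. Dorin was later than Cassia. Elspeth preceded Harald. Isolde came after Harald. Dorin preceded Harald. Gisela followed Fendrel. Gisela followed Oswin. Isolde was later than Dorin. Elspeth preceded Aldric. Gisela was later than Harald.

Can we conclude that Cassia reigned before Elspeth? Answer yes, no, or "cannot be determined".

cannot be determined

No chain of stated constraints runs from Cassia to Elspeth, and none runs from Elspeth to Cassia either.
So the relative order of Cassia and Elspeth is not fixed by the given facts.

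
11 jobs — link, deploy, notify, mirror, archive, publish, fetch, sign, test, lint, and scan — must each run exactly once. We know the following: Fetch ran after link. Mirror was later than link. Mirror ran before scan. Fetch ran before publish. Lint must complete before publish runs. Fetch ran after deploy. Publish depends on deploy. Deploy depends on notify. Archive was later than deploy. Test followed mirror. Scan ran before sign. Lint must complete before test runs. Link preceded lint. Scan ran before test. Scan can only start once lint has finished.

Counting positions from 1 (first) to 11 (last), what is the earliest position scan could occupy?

4

Link, lint, and mirror must all come before scan — 3 forced predecessors.
Nothing else is forced ahead of scan, so its earliest slot is position 3 + 1 = 4.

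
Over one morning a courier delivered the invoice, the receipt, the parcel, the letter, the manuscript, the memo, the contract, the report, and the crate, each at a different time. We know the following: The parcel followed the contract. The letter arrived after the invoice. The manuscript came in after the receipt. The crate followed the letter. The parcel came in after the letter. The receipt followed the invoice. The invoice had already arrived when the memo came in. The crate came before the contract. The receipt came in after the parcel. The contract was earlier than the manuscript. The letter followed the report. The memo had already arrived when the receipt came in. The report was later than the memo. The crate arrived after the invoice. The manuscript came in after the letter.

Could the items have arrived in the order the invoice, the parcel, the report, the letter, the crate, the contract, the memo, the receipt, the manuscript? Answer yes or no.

The constraints require the letter before the parcel, but in the proposed sequence the parcel appears ahead of the letter. That one violation is enough.

no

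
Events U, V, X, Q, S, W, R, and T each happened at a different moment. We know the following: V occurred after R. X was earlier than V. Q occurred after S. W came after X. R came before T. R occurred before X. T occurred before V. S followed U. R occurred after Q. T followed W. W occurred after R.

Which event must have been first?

U

U has a chain of constraints placing it before every other event, so U must be first.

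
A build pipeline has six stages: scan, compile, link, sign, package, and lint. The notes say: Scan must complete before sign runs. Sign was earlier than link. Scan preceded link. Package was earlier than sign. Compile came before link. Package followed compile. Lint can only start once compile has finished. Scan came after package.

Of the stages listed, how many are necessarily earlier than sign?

Directly stated before sign: package and scan.
Compile reaches sign via compile → package → sign.
No chain forces link (or any of the others) ahead of sign.
That's compile, package, and scan — 3 in all.

3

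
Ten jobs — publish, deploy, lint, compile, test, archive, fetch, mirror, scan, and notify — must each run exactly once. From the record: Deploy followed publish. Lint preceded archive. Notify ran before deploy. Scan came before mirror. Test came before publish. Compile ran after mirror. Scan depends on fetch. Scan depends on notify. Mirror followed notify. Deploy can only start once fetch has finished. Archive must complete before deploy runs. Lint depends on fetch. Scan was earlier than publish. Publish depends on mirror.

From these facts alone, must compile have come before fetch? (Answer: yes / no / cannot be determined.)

no

Tracing the constraints gives fetch → scan → mirror → compile, so fetch must come before compile.
That means compile cannot be before fetch.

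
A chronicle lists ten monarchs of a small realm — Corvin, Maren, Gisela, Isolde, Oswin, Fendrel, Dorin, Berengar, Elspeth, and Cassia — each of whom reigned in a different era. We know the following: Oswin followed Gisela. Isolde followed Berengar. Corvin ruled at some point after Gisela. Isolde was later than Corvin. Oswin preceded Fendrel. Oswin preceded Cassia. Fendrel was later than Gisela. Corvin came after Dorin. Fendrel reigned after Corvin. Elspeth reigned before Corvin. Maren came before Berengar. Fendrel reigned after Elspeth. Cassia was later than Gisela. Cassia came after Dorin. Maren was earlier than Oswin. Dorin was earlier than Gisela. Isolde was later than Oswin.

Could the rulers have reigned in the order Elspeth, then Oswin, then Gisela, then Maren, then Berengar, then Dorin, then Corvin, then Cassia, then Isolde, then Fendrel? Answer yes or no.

no

The constraints require Gisela before Oswin, but in the proposed sequence Oswin appears ahead of Gisela. That one violation is enough.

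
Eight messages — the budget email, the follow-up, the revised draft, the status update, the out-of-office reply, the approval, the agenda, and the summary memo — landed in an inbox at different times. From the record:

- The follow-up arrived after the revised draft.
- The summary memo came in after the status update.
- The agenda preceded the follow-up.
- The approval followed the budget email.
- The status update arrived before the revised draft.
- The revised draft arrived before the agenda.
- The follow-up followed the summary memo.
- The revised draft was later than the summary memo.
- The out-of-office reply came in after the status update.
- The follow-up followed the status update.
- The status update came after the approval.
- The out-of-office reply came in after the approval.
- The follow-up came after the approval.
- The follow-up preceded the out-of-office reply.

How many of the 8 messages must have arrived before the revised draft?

4

Directly stated before the revised draft: the status update and the summary memo.
The approval reaches the revised draft via the approval → the status update → the revised draft.
The budget email reaches the revised draft via the budget email → the approval → the status update → the revised draft.
No chain forces the agenda (or any of the others) ahead of the revised draft.
That's the approval, the budget email, the status update, and the summary memo — 4 in all.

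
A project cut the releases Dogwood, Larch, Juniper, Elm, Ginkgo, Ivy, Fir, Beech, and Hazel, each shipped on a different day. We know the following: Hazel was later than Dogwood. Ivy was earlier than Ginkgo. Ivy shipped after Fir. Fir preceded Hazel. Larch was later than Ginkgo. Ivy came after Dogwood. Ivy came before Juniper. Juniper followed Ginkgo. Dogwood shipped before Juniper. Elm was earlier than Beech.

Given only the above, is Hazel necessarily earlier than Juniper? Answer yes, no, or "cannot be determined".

cannot be determined

No chain of stated constraints runs from Hazel to Juniper, and none runs from Juniper to Hazel either.
So the relative order of Hazel and Juniper is not fixed by the given facts.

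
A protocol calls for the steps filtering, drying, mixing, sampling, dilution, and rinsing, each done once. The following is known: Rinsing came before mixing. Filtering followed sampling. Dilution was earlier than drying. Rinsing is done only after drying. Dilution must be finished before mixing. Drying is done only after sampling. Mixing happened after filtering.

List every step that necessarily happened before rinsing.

Directly stated before rinsing: drying.
Dilution reaches rinsing via dilution → drying → rinsing.
Sampling reaches rinsing via sampling → drying → rinsing.
No chain forces filtering (or any of the others) ahead of rinsing.

dilution, drying, sampling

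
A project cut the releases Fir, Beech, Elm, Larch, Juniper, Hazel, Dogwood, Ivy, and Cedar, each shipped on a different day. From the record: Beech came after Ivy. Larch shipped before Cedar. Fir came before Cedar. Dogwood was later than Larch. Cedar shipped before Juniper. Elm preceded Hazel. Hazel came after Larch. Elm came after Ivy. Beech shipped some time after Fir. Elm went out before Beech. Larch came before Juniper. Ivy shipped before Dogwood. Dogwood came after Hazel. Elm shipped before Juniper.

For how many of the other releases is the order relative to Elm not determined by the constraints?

3

Forced before Elm: Ivy; forced after Elm: Beech, Dogwood, Hazel, and Juniper.
That leaves Cedar, Fir, and Larch with no forced order relative to Elm — 3.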